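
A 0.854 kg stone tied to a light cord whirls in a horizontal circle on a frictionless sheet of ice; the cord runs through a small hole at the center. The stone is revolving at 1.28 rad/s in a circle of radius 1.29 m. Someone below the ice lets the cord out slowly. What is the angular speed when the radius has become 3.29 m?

ω₂ ≈ 0.197 rad/s

No torque about the axis ⇒ m r₁² ω₁ = m r₂² ω₂.
ω₂ = ω₁ (r₁/r₂)² = (1.28)(1.29/3.29)² = 0.1968 rad/s.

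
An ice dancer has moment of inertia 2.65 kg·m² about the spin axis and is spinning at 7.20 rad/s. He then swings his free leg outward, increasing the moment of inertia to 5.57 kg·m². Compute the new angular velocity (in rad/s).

No external torque acts about the spin axis, so angular momentum is conserved.
ω₂ = I₁ω₁ / I₂ = (2.650)(7.20 rad/s) / (5.570) = 3.425 rad/s.

ω₂ ≈ 3.43 rad/s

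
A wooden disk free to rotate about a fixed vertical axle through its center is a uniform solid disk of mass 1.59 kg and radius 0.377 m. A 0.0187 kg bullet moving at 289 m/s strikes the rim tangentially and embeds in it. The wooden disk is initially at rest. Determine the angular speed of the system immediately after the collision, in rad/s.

|ω_f| ≈ 17.6 rad/s

The axle reaction passes through the axle and exerts no torque about it; angular momentum about the axle is conserved through the impact.
I_p = ½(1.59)(0.377)² = 0.1130 kg·m². Taking the sense of the bullet's angular momentum as positive, L_{bullet} = m v R = (0.0187)(289)(0.377) = 2.037 kg·m²/s.
L_i = 0 + 2.037 = 2.037 kg·m²/s.
After sticking, I_f = I_p + m R² = 0.1130 + (0.0187)(0.377)² = 0.1157 kg·m².
ω_f = L_i / I_f = 2.037 / 0.1157 = 17.62 rad/s.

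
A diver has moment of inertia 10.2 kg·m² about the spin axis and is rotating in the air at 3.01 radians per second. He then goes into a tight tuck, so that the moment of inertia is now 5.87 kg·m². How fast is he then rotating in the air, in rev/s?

ω₂ ≈ 0.832 rev/s

With no external torque about the axis, L is conserved: I₁ω₁ = I₂ω₂.
ω₂ = I₁ω₁ / I₂ = (10.20)(3.01 rad/s) / (5.870) = 5.230 rad/s = 0.8324 rev/s.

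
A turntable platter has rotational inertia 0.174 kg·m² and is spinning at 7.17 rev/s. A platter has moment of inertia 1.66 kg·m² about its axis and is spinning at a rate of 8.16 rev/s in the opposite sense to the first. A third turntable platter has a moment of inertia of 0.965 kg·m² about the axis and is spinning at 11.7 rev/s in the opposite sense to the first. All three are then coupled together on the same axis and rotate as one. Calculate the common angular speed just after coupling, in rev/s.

No external torque acts about the common axis, so total angular momentum is conserved.
Taking A's sense as positive: L = (0.1740)(7.17) − (1.660)(8.16) − (0.9650)(11.7) = -23.59 kg·m²·rev/s.
Combined I = 0.1740 + 1.660 + 0.9650 = 2.799 kg·m².
ω_f = L / I = -23.59 / 2.799 = -8.427 rev/s.

|ω_f| ≈ 8.43 rev/s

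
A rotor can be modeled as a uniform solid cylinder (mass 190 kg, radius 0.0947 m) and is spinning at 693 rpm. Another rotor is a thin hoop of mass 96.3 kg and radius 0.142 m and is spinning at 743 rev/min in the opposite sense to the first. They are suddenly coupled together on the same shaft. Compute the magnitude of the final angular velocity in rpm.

|ω_f| ≈ 305 rpm

The coupling torques are internal; angular momentum about the shared axis is conserved.
Moments of inertia: I_A = ½(190)(0.0947)² = 0.8520 kg·m²; I_B = (96.3)(0.142)² = 1.942 kg·m².
Taking A's sense as positive: L = (0.8520)(693) − (1.942)(743) = -852.3 kg·m²·rpm.
Combined I = 0.8520 + 1.942 = 2.794 kg·m².
ω_f = L / I = -852.3 / 2.794 = -305.1 rpm.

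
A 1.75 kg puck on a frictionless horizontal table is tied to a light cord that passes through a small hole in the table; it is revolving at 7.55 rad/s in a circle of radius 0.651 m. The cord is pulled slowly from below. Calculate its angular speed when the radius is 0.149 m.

ω₂ ≈ 144 rad/s

No torque about the axis ⇒ m r₁² ω₁ = m r₂² ω₂.
ω₂ = ω₁ (r₁/r₂)² = (7.55)(0.651/0.149)² = 144.1 rad/s.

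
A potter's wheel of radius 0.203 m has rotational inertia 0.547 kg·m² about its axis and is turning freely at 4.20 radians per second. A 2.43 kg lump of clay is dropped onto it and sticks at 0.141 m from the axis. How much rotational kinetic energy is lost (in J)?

No external torque acts about the axis; L_before = L_after.
Added inertia Σmr² = (2.43)(0.141)² = 0.04831 kg·m²; I_f = 0.5470 + 0.04831 = 0.5953 kg·m².
ω_f = I_p ω_i / I_f = (0.5470)(4.20) / 0.5953 = 3.859 rad/s.
KE_i = ½(0.5470)(4.200 rad/s)² = 4.825 J; KE_f = ½(0.5953)(3.859)² = 4.433 J.

energy lost ≈ 0.392 J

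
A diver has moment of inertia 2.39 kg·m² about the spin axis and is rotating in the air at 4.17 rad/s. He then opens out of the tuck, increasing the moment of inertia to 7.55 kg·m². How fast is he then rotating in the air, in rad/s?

No external torque acts about the spin axis, so angular momentum is conserved.
ω₂ = I₁ω₁ / I₂ = (2.390)(4.17 rad/s) / (7.550) = 1.320 rad/s.

ω₂ ≈ 1.32 rad/s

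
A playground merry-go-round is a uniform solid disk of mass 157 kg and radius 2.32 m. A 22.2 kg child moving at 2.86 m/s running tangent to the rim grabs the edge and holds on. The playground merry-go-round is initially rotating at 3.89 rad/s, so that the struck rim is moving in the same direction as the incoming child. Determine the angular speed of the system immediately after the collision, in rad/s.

|ω_f| ≈ 3.30 rad/s

About the axle the impulsive forces during the collision are internal, so angular momentum about that axis is conserved.
I_p = ½(157)(2.32)² = 422.5 kg·m². Taking the sense of the child's angular momentum as positive, L_{child} = m v R = (22.2)(2.86)(2.32) = 147.3 kg·m²/s.
L_i = +I_p ω_p + m v R = +(422.5)(3.89) + 147.3 = 1791 kg·m²/s.
After sticking, I_f = I_p + m R² = 422.5 + (22.2)(2.32)² = 542.0 kg·m².
ω_f = L_i / I_f = 1791 / 542.0 = 3.304 rad/s.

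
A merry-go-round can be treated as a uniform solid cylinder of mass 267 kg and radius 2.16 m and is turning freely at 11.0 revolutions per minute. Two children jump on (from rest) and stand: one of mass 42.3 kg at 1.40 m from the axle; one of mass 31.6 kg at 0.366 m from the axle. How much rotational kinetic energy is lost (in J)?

The added mass arrives with no angular momentum about the axle, and any external torque about the axle is negligible, so the system's angular momentum is conserved.
I_p = ½(267)(2.16)² = 622.9 kg·m².
Added inertia Σmr² = (42.3)(1.40)² + (31.6)(0.366)² = 87.14 kg·m²; I_f = 622.9 + 87.14 = 710.0 kg·m².
ω_f = I_p ω_i / I_f = (622.9)(11.0) / 710.0 = 9.650 rpm.
KE_i = ½(622.9)(1.152 rad/s)² = 413.2 J; KE_f = ½(710.0)(1.011)² = 362.5 J.

energy lost ≈ 50.7 J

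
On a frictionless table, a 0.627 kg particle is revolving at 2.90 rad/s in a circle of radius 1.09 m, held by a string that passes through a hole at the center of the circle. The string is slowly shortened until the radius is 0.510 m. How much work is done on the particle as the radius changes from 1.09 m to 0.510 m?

W ≈ 11.2 J

The constraining force is radial, so m r² ω about the center is conserved.
ω₂ = ω₁ (r₁/r₂)² = (2.90)(1.09/0.510)² = 13.25 rad/s.
W = ΔKE = ½m(v₂² − v₁²) = 11.18 J.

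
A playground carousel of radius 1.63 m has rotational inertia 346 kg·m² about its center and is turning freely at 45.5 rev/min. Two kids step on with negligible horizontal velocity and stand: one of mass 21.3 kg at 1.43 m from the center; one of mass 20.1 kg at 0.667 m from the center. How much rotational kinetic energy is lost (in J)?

No external torque acts about the center; L_before = L_after.
Added inertia Σmr² = (21.3)(1.43)² + (20.1)(0.667)² = 52.50 kg·m²; I_f = 346.0 + 52.50 = 398.5 kg·m².
ω_f = I_p ω_i / I_f = (346.0)(45.5) / 398.5 = 39.51 rpm.
KE_i = ½(346.0)(4.765 rad/s)² = 3928 J; KE_f = ½(398.5)(4.137)² = 3410 J.

energy lost ≈ 517 J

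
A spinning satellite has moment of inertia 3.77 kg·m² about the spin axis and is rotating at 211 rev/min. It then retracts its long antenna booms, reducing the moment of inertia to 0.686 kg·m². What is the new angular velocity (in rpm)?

With no external torque about the axis, L is conserved: I₁ω₁ = I₂ω₂.
ω₂ = I₁ω₁ / I₂ = (3.770)(211 rpm) / (0.6860) = 1160 rpm.

ω₂ ≈ 1160 rpm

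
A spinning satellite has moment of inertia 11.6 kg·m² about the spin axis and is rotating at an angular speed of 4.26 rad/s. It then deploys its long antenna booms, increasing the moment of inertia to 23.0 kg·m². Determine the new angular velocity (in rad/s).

No external torque acts about the spin axis, so angular momentum is conserved.
ω₂ = I₁ω₁ / I₂ = (11.60)(4.26 rad/s) / (23.00) = 2.149 rad/s.

ω₂ ≈ 2.15 rad/s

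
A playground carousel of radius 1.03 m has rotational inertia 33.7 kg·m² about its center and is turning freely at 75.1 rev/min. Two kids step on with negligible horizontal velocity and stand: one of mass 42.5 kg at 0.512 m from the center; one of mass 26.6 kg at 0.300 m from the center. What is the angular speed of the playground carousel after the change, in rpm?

No external torque acts about the center; L_before = L_after.
Added inertia Σmr² = (42.5)(0.512)² + (26.6)(0.300)² = 13.54 kg·m²; I_f = 33.70 + 13.54 = 47.24 kg·m².
ω_f = I_p ω_i / I_f = (33.70)(75.1) / 47.24 = 53.58 rpm.

ω_f ≈ 53.6 rpm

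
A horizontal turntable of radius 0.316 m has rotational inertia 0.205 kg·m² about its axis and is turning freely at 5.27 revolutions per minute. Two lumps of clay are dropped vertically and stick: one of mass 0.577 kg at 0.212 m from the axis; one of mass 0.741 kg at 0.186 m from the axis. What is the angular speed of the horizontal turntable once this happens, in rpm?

ω_f ≈ 4.21 rpm

No external torque acts about the axis; L_before = L_after.
Added inertia Σmr² = (0.577)(0.212)² + (0.741)(0.186)² = 0.05157 kg·m²; I_f = 0.2050 + 0.05157 = 0.2566 kg·m².
ω_f = I_p ω_i / I_f = (0.2050)(5.27) / 0.2566 = 4.211 rpm.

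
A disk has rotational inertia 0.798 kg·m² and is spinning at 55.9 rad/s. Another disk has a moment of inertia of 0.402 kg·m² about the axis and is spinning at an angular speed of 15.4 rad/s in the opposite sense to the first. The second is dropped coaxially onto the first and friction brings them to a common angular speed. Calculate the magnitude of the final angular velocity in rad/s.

|ω_f| ≈ 32.0 rad/s

No external torque acts about the common axis, so total angular momentum is conserved.
Taking A's sense as positive: L = (0.7980)(55.9) − (0.4020)(15.4) = 38.42 kg·m²·rad/s.
Combined I = 0.7980 + 0.4020 = 1.200 kg·m².
ω_f = L / I = 38.42 / 1.200 = 32.01 rad/s.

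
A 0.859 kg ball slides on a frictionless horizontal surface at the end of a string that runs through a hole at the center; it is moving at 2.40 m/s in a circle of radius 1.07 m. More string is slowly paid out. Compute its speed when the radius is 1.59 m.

The only horizontal force on the mass is along the cord (radial), so it exerts no torque about the hole and angular momentum m v r is conserved.
v₂ = v₁ r₁ / r₂ = (2.40)(1.07) / (1.59) = 1.615 m/s.

v₂ ≈ 1.62 m/s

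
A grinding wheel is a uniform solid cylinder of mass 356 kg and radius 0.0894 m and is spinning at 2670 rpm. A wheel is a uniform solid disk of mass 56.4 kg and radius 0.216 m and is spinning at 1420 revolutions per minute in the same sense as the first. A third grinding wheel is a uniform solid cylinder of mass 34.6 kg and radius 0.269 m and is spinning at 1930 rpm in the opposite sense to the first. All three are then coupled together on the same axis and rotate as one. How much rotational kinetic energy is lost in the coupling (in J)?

ΔKE lost ≈ 81200 J

No external torque acts about the common axis, so total angular momentum is conserved.
Moments of inertia: I_A = ½(356)(0.0894)² = 1.423 kg·m²; I_B = ½(56.4)(0.216)² = 1.316 kg·m²; I_C = ½(34.6)(0.269)² = 1.252 kg·m².
Taking A's sense as positive: L = (1.423)(2670) + (1.316)(1420) − (1.252)(1930) = 3251 kg·m²·rpm.
Combined I = 1.423 + 1.316 + 1.252 = 3.990 kg·m².
ω_f = L / I = 3251 / 3.990 = 814.7 rpm.
KE_i = ½ΣIω² = 95720 J; KE_f = ½(3.990)(85.31)² = 14520 J.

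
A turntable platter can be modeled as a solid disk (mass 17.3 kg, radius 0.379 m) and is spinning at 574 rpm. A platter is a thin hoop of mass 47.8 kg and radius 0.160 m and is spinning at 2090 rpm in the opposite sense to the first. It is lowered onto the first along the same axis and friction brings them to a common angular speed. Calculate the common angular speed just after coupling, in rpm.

|ω_f| ≈ 748 rpm

No external torque acts about the common axis, so total angular momentum is conserved.
Moments of inertia: I_A = ½(17.3)(0.379)² = 1.242 kg·m²; I_B = (47.8)(0.160)² = 1.224 kg·m².
Taking A's sense as positive: L = (1.242)(574) − (1.224)(2090) = -1844 kg·m²·rpm.
Combined I = 1.242 + 1.224 = 2.466 kg·m².
ω_f = L / I = -1844 / 2.466 = -747.8 rpm.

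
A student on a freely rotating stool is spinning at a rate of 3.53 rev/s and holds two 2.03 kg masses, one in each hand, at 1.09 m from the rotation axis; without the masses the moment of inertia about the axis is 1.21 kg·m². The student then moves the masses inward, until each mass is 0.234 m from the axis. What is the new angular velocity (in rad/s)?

No external torque acts about the spin axis, so angular momentum is conserved.
I₁ = 1.21 + 2(2.03)(1.09)² = 6.034 kg·m²; I₂ = 1.21 + 2(2.03)(0.234)² = 1.432 kg·m².
ω₂ = I₁ω₁ / I₂ = (6.034)(3.53 rev/s) / (1.432) = 14.87 rev/s = 93.43 rad/s.

ω₂ ≈ 93.4 rad/s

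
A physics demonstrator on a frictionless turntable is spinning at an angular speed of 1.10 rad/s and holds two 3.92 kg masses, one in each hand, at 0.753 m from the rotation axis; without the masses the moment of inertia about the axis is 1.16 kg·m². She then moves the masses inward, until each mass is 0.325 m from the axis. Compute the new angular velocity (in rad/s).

Angular momentum about the spin axis is conserved since the torque about it is zero.
I₁ = 1.16 + 2(3.92)(0.753)² = 5.605 kg·m²; I₂ = 1.16 + 2(3.92)(0.325)² = 1.988 kg·m².
ω₂ = I₁ω₁ / I₂ = (5.605)(1.10 rad/s) / (1.988) = 3.101 rad/s.

ω₂ ≈ 3.10 rad/s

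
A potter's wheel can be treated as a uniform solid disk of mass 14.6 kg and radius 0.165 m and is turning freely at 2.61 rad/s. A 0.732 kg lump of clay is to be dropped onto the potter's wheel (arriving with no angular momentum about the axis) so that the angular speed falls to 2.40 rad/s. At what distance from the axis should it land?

r ≈ 0.154 m

The added mass arrives with no angular momentum about the axis, and any external torque about the axis is negligible, so the system's angular momentum is conserved.
I_p = ½(14.6)(0.165)² = 0.1987 kg·m².
I_p ω_i = (I_p + m r²) ω_f ⇒ m r² = I_p(ω_i/ω_f − 1) = 0.1987(2.61/2.40 − 1) = 0.01739 kg·m².
r = √(0.01739/0.732) = 0.1541 m.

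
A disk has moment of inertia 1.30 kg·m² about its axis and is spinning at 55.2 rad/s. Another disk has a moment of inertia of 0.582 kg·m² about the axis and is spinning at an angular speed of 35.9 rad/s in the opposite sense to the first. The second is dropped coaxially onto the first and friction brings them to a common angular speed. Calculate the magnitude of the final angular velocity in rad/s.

|ω_f| ≈ 27.0 rad/s

No external torque acts about the common axis, so total angular momentum is conserved.
Taking A's sense as positive: L = (1.300)(55.2) − (0.5820)(35.9) = 50.87 kg·m²·rad/s.
Combined I = 1.300 + 0.5820 = 1.882 kg·m².
ω_f = L / I = 50.87 / 1.882 = 27.03 rad/s.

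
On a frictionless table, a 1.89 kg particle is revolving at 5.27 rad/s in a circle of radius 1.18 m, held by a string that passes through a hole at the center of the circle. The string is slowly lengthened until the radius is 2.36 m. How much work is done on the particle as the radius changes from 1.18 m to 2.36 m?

The constraining force is radial, so m r² ω about the center is conserved.
ω₂ = ω₁ (r₁/r₂)² = (5.27)(1.18/2.36)² = 1.317 rad/s.
W = ΔKE = ½m(v₂² − v₁²) = -27.41 J.

W ≈ -27.4 J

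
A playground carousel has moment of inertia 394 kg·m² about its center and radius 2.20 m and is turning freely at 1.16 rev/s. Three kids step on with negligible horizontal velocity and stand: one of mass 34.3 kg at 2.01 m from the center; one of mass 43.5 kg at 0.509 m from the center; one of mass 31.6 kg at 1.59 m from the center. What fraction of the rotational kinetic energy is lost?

The added mass arrives with no angular momentum about the center, and any external torque about the center is negligible, so the system's angular momentum is conserved.
Added inertia Σmr² = (34.3)(2.01)² + (43.5)(0.509)² + (31.6)(1.59)² = 229.7 kg·m²; I_f = 394.0 + 229.7 = 623.7 kg·m².
ω_f = I_p ω_i / I_f = (394.0)(1.16) / 623.7 = 0.7327 rev/s.
KE_i = ½(394.0)(7.288 rad/s)² = 10470 J; KE_f = ½(623.7)(4.604)² = 6611 J.
Fraction lost = 0.3683.

fraction ≈ 0.368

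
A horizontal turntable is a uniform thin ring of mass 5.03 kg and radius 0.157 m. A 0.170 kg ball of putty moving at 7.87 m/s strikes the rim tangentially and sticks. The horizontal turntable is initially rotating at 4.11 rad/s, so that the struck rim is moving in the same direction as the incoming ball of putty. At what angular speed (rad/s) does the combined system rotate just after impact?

|ω_f| ≈ 5.61 rad/s

About the axle the impulsive forces during the collision are internal, so angular momentum about that axis is conserved.
I_p = (5.03)(0.157)² = 0.1240 kg·m². Taking the sense of the ball of putty's angular momentum as positive, L_{ball} = m v R = (0.170)(7.87)(0.157) = 0.2101 kg·m²/s.
L_i = +I_p ω_p + m v R = +(0.1240)(4.11) + 0.2101 = 0.7196 kg·m²/s.
After sticking, I_f = I_p + m R² = 0.1240 + (0.170)(0.157)² = 0.1282 kg·m².
ω_f = L_i / I_f = 0.7196 / 0.1282 = 5.614 rad/s.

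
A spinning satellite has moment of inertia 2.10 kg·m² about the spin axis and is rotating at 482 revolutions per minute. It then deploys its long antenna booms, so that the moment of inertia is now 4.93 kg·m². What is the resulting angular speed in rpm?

ω₂ ≈ 205 rpm

No external torque acts about the spin axis, so angular momentum is conserved.
ω₂ = I₁ω₁ / I₂ = (2.100)(482 rpm) / (4.930) = 205.3 rpm.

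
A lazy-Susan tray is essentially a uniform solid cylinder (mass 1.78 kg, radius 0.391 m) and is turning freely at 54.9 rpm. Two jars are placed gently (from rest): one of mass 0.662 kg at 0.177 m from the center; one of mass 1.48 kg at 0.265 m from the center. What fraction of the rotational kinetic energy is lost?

fraction ≈ 0.478

No external torque acts about the center; L_before = L_after.
I_p = ½(1.78)(0.391)² = 0.1361 kg·m².
Added inertia Σmr² = (0.662)(0.177)² + (1.48)(0.265)² = 0.1247 kg·m²; I_f = 0.1361 + 0.1247 = 0.2607 kg·m².
ω_f = I_p ω_i / I_f = (0.1361)(54.9) / 0.2607 = 28.65 rpm.
KE_i = ½(0.1361)(5.749 rad/s)² = 2.249 J; KE_f = ½(0.2607)(3.000)² = 1.173 J.
Fraction lost = 0.4782.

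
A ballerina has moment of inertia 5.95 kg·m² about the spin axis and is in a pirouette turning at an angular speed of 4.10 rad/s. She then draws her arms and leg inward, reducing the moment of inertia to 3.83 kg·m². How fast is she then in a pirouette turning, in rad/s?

No external torque acts about the spin axis, so angular momentum is conserved.
ω₂ = I₁ω₁ / I₂ = (5.950)(4.10 rad/s) / (3.830) = 6.369 rad/s.

ω₂ ≈ 6.37 rad/s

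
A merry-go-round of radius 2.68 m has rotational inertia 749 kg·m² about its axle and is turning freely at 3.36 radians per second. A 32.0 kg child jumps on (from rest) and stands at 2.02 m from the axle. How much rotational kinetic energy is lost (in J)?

No external torque acts about the axle; L_before = L_after.
Added inertia Σmr² = (32.0)(2.02)² = 130.6 kg·m²; I_f = 749.0 + 130.6 = 879.6 kg·m².
ω_f = I_p ω_i / I_f = (749.0)(3.36) / 879.6 = 2.861 rad/s.
KE_i = ½(749.0)(3.360 rad/s)² = 4228 J; KE_f = ½(879.6)(2.861)² = 3600 J.

energy lost ≈ 628 J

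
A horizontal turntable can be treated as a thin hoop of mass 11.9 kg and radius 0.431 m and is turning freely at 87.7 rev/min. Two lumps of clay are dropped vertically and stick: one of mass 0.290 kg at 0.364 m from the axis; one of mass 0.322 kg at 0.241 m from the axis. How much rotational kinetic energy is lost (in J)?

No external torque acts about the axis; L_before = L_after.
I_p = (11.9)(0.431)² = 2.211 kg·m².
Added inertia Σmr² = (0.290)(0.364)² + (0.322)(0.241)² = 0.05713 kg·m²; I_f = 2.211 + 0.05713 = 2.268 kg·m².
ω_f = I_p ω_i / I_f = (2.211)(87.7) / 2.268 = 85.49 rpm.
KE_i = ½(2.211)(9.184 rad/s)² = 93.22 J; KE_f = ½(2.268)(8.953)² = 90.88 J.

energy lost ≈ 2.35 J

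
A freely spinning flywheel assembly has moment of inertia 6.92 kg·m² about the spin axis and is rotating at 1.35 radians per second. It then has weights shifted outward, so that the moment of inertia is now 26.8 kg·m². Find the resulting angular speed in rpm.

With no external torque about the axis, L is conserved: I₁ω₁ = I₂ω₂.
ω₂ = I₁ω₁ / I₂ = (6.920)(1.35 rad/s) / (26.80) = 0.3486 rad/s = 3.329 rpm.

ω₂ ≈ 3.33 rpm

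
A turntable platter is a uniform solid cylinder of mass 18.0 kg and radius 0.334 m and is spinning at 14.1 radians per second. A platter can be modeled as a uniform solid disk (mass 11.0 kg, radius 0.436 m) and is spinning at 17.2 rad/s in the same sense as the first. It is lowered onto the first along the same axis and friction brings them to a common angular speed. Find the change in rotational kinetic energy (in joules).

No external torque acts about the common axis, so total angular momentum is conserved.
Moments of inertia: I_A = ½(18.0)(0.334)² = 1.004 kg·m²; I_B = ½(11.0)(0.436)² = 1.046 kg·m².
Taking A's sense as positive: L = (1.004)(14.1) + (1.046)(17.2) = 32.14 kg·m²·rad/s.
Combined I = 1.004 + 1.046 = 2.050 kg·m².
ω_f = L / I = 32.14 / 2.050 = 15.68 rad/s.
KE_i = ½ΣIω² = 254.5 J; KE_f = ½(2.050)(15.68)² = 252.0 J.

ΔKE ≈ -2.46 J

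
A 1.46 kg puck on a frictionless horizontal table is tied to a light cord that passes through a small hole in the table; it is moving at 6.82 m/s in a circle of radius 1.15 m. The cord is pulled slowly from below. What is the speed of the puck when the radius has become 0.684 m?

The only horizontal force on the mass is along the cord (radial), so it exerts no torque about the hole and angular momentum m v r is conserved.
v₂ = v₁ r₁ / r₂ = (6.82)(1.15) / (0.684) = 11.47 m/s.

v₂ ≈ 11.5 m/s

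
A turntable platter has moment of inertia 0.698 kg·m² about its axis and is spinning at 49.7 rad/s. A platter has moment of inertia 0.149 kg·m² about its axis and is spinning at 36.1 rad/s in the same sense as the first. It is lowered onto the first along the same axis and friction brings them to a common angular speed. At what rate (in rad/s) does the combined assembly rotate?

|ω_f| ≈ 47.3 rad/s

No external torque acts about the common axis, so total angular momentum is conserved.
Taking A's sense as positive: L = (0.6980)(49.7) + (0.1490)(36.1) = 40.07 kg·m²·rad/s.
Combined I = 0.6980 + 0.1490 = 0.8470 kg·m².
ω_f = L / I = 40.07 / 0.8470 = 47.31 rad/s.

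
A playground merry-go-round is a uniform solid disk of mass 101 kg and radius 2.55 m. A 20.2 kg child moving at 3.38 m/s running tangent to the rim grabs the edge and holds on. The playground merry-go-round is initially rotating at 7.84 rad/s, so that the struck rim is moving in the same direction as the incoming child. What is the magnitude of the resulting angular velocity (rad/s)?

The axle reaction passes through the axle and exerts no torque about it; angular momentum about the axle is conserved through the impact.
I_p = ½(101)(2.55)² = 328.4 kg·m². Taking the sense of the child's angular momentum as positive, L_{child} = m v R = (20.2)(3.38)(2.55) = 174.1 kg·m²/s.
L_i = +I_p ω_p + m v R = +(328.4)(7.84) + 174.1 = 2749 kg·m²/s.
After sticking, I_f = I_p + m R² = 328.4 + (20.2)(2.55)² = 459.7 kg·m².
ω_f = L_i / I_f = 2749 / 459.7 = 5.979 rad/s.

|ω_f| ≈ 5.98 rad/s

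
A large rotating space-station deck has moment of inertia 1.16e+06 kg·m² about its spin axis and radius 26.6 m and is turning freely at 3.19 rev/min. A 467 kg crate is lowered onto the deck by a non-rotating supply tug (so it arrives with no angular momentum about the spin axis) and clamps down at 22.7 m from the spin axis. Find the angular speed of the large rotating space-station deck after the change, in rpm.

ω_f ≈ 2.64 rpm

The added mass arrives with no angular momentum about the spin axis, and any external torque about the spin axis is negligible, so the system's angular momentum is conserved.
Added inertia Σmr² = (467)(22.7)² = 2.406e+05 kg·m²; I_f = 1.160e+06 + 2.406e+05 = 1.401e+06 kg·m².
ω_f = I_p ω_i / I_f = (1.160e+06)(3.19) / 1.401e+06 = 2.642 rpm.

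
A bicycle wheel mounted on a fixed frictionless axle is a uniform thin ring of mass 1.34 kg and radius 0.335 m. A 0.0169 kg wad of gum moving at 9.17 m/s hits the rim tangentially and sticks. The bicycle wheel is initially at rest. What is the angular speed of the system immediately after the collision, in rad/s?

|ω_f| ≈ 0.341 rad/s

The axle reaction passes through the axle and exerts no torque about it; angular momentum about the axle is conserved through the impact.
I_p = (1.34)(0.335)² = 0.1504 kg·m². Taking the sense of the wad of gum's angular momentum as positive, L_{wad} = m v R = (0.0169)(9.17)(0.335) = 0.05192 kg·m²/s.
L_i = 0 + 0.05192 = 0.05192 kg·m²/s.
After sticking, I_f = I_p + m R² = 0.1504 + (0.0169)(0.335)² = 0.1523 kg·m².
ω_f = L_i / I_f = 0.05192 / 0.1523 = 0.3409 rad/s.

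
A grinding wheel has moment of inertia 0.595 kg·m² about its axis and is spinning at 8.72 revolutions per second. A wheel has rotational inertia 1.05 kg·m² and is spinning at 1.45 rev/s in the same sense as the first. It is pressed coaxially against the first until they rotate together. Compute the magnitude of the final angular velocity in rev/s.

No external torque acts about the common axis, so total angular momentum is conserved.
Taking A's sense as positive: L = (0.5950)(8.72) + (1.050)(1.45) = 6.711 kg·m²·rev/s.
Combined I = 0.5950 + 1.050 = 1.645 kg·m².
ω_f = L / I = 6.711 / 1.645 = 4.080 rev/s.

|ω_f| ≈ 4.08 rev/s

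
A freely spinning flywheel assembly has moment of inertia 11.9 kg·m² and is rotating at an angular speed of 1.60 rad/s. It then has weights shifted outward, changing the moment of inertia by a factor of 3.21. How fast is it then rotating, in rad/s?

Angular momentum about the spin axis is conserved since the torque about it is zero.
I₂ = 3.21 × 11.9 = 38.20 kg·m².
ω₂ = I₁ω₁ / I₂ = (11.90)(1.60 rad/s) / (38.20) = 0.4984 rad/s.

ω₂ ≈ 0.498 rad/s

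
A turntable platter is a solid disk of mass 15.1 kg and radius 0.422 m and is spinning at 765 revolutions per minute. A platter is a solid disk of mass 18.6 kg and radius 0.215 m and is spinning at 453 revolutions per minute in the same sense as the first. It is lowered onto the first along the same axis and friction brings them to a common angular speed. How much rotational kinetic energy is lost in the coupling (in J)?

ΔKE lost ≈ 174 J

The coupling torques are internal; angular momentum about the shared axis is conserved.
Moments of inertia: I_A = ½(15.1)(0.422)² = 1.345 kg·m²; I_B = ½(18.6)(0.215)² = 0.4299 kg·m².
Taking A's sense as positive: L = (1.345)(765) + (0.4299)(453) = 1223 kg·m²·rpm.
Combined I = 1.345 + 0.4299 = 1.774 kg·m².
ω_f = L / I = 1223 / 1.774 = 689.4 rpm.
KE_i = ½ΣIω² = 4798 J; KE_f = ½(1.774)(72.19)² = 4624 J.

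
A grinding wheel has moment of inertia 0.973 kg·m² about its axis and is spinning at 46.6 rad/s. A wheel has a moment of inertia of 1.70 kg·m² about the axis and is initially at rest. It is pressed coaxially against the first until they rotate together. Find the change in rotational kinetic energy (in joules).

ΔKE ≈ -672 J

The coupling torques are internal; angular momentum about the shared axis is conserved.
Taking A's sense as positive: L = (0.9730)(46.6) = 45.34 kg·m²·rad/s.
Combined I = 0.9730 + 1.700 = 2.673 kg·m².
ω_f = L / I = 45.34 / 2.673 = 16.96 rad/s.
KE_i = ½ΣIω² = 1056 J; KE_f = ½(2.673)(16.96)² = 384.6 J.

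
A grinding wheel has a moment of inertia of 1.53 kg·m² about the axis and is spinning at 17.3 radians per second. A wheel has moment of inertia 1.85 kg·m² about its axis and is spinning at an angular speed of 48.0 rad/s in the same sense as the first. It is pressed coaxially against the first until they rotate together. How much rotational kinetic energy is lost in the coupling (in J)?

ΔKE lost ≈ 395 J

The coupling torques are internal; angular momentum about the shared axis is conserved.
Taking A's sense as positive: L = (1.530)(17.3) + (1.850)(48.0) = 115.3 kg·m²·rad/s.
Combined I = 1.530 + 1.850 = 3.380 kg·m².
ω_f = L / I = 115.3 / 3.380 = 34.10 rad/s.
KE_i = ½ΣIω² = 2360 J; KE_f = ½(3.380)(34.10)² = 1966 J.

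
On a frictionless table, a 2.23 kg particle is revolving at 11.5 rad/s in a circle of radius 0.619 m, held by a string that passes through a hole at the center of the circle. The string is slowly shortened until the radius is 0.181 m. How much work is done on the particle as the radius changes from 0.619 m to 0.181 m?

No torque about the axis ⇒ m r₁² ω₁ = m r₂² ω₂.
ω₂ = ω₁ (r₁/r₂)² = (11.5)(0.619/0.181)² = 134.5 rad/s.
W = ΔKE = ½m(v₂² − v₁²) = 604.3 J.

W ≈ 604 J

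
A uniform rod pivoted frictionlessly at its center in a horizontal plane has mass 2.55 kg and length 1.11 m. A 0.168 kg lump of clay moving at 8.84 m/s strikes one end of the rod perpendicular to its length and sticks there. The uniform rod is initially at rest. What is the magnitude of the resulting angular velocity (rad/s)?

|ω_f| ≈ 2.63 rad/s

About the pivot the impulsive forces during the collision are internal, so angular momentum about that axis is conserved.
I_p = (1/12)(2.55)(1.11)² = 0.2618 kg·m². Taking the sense of the lump of clay's angular momentum as positive, L_{lump} = m v R = (0.168)(8.84)(1.11/2) = 0.8242 kg·m²/s.
L_i = 0 + 0.8242 = 0.8242 kg·m²/s.
After sticking, I_f = I_p + m R² = 0.2618 + (0.168)(1.11/2)² = 0.3136 kg·m².
ω_f = L_i / I_f = 0.8242 / 0.3136 = 2.629 rad/s.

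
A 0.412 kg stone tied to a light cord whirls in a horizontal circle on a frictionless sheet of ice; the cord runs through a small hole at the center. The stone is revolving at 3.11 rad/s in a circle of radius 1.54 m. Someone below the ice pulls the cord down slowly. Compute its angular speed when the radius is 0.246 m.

No torque about the axis ⇒ m r₁² ω₁ = m r₂² ω₂.
ω₂ = ω₁ (r₁/r₂)² = (3.11)(1.54/0.246)² = 121.9 rad/s.

ω₂ ≈ 122 rad/s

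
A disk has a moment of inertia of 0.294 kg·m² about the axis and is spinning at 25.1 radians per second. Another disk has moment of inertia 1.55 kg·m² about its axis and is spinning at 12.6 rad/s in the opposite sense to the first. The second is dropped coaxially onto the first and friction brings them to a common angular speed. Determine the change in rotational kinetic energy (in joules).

The coupling torques are internal; angular momentum about the shared axis is conserved.
Taking A's sense as positive: L = (0.2940)(25.1) − (1.550)(12.6) = -12.15 kg·m²·rad/s.
Combined I = 0.2940 + 1.550 = 1.844 kg·m².
ω_f = L / I = -12.15 / 1.844 = -6.589 rad/s.
KE_i = ½ΣIω² = 215.7 J; KE_f = ½(1.844)(6.589)² = 40.03 J.

ΔKE ≈ -176 J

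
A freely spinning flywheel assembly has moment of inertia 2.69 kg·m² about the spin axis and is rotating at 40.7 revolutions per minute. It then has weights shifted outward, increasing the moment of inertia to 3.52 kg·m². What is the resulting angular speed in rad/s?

No external torque acts about the spin axis, so angular momentum is conserved.
ω₂ = I₁ω₁ / I₂ = (2.690)(40.7 rpm) / (3.520) = 31.10 rpm = 3.257 rad/s.

ω₂ ≈ 3.26 rad/s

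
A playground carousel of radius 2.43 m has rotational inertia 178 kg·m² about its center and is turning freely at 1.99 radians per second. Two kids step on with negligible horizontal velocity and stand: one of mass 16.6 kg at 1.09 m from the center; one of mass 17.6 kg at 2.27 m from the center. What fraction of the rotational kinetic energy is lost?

fraction ≈ 0.383

The added mass arrives with no angular momentum about the center, and any external torque about the center is negligible, so the system's angular momentum is conserved.
Added inertia Σmr² = (16.6)(1.09)² + (17.6)(2.27)² = 110.4 kg·m²; I_f = 178.0 + 110.4 = 288.4 kg·m².
ω_f = I_p ω_i / I_f = (178.0)(1.99) / 288.4 = 1.228 rad/s.
KE_i = ½(178.0)(1.990 rad/s)² = 352.4 J; KE_f = ½(288.4)(1.228)² = 217.5 J.
Fraction lost = 0.3828.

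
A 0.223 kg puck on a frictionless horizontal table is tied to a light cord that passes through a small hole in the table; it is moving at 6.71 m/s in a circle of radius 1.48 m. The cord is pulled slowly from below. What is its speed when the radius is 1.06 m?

v₂ ≈ 9.37 m/s

Central (radial) force ⇒ zero torque about the center ⇒ m v r is constant.
v₂ = v₁ r₁ / r₂ = (6.71)(1.48) / (1.06) = 9.369 m/s.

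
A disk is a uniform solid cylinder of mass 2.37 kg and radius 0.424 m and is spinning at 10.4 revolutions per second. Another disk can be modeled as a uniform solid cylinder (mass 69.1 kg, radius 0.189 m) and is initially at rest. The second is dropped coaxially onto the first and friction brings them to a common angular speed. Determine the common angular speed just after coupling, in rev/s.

|ω_f| ≈ 1.53 rev/s

The coupling torques are internal; angular momentum about the shared axis is conserved.
Moments of inertia: I_A = ½(2.37)(0.424)² = 0.2130 kg·m²; I_B = ½(69.1)(0.189)² = 1.234 kg·m².
Taking A's sense as positive: L = (0.2130)(10.4) = 2.216 kg·m²·rev/s.
Combined I = 0.2130 + 1.234 = 1.447 kg·m².
ω_f = L / I = 2.216 / 1.447 = 1.531 rev/s.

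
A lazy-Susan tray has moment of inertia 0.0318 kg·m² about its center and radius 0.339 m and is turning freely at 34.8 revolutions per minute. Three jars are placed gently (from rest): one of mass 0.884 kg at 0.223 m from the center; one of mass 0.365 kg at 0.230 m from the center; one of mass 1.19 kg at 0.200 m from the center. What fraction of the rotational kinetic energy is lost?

The added mass arrives with no angular momentum about the center, and any external torque about the center is negligible, so the system's angular momentum is conserved.
Added inertia Σmr² = (0.884)(0.223)² + (0.365)(0.230)² + (1.19)(0.200)² = 0.1109 kg·m²; I_f = 0.03180 + 0.1109 = 0.1427 kg·m².
ω_f = I_p ω_i / I_f = (0.03180)(34.8) / 0.1427 = 7.757 rpm.
KE_i = ½(0.03180)(3.644 rad/s)² = 0.2112 J; KE_f = ½(0.1427)(0.8123)² = 0.04707 J.
Fraction lost = 0.7771.

fraction ≈ 0.777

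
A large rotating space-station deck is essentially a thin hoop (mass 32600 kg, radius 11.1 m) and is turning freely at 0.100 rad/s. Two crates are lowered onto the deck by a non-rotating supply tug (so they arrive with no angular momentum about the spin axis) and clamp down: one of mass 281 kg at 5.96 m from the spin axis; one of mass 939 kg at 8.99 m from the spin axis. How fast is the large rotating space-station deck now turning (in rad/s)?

No external torque acts about the spin axis; L_before = L_after.
I_p = (32600)(11.1)² = 4.017e+06 kg·m².
Added inertia Σmr² = (281)(5.96)² + (939)(8.99)² = 85870 kg·m²; I_f = 4.017e+06 + 85870 = 4.103e+06 kg·m².
ω_f = I_p ω_i / I_f = (4.017e+06)(0.100) / 4.103e+06 = 0.09791 rad/s.

ω_f ≈ 0.0979 rad/s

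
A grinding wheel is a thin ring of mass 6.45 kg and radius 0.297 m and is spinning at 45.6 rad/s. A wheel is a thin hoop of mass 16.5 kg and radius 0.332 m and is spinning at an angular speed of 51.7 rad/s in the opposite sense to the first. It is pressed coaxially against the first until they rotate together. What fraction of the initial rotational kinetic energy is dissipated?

fraction ≈ 0.679

No external torque acts about the common axis, so total angular momentum is conserved.
Moments of inertia: I_A = (6.45)(0.297)² = 0.5689 kg·m²; I_B = (16.5)(0.332)² = 1.819 kg·m².
Taking A's sense as positive: L = (0.5689)(45.6) − (1.819)(51.7) = -68.08 kg·m²·rad/s.
Combined I = 0.5689 + 1.819 = 2.388 kg·m².
ω_f = L / I = -68.08 / 2.388 = -28.51 rad/s.
KE_i = ½ΣIω² = 3022 J; KE_f = ½(2.388)(28.51)² = 970.7 J.
Fraction dissipated = (KE_i − KE_f)/KE_i = 0.6788.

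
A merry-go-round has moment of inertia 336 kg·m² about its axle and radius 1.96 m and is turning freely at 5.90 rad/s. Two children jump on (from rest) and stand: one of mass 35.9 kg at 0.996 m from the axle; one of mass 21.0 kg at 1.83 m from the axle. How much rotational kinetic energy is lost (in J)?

energy lost ≈ 1400 J

The added mass arrives with no angular momentum about the axle, and any external torque about the axle is negligible, so the system's angular momentum is conserved.
Added inertia Σmr² = (35.9)(0.996)² + (21.0)(1.83)² = 105.9 kg·m²; I_f = 336.0 + 105.9 = 441.9 kg·m².
ω_f = I_p ω_i / I_f = (336.0)(5.90) / 441.9 = 4.486 rad/s.
KE_i = ½(336.0)(5.900 rad/s)² = 5848 J; KE_f = ½(441.9)(4.486)² = 4446 J.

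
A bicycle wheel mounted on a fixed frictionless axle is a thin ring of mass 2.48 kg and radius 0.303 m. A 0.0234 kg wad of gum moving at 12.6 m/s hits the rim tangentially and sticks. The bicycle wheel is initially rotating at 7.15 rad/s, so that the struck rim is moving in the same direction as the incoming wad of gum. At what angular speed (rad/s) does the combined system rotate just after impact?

|ω_f| ≈ 7.47 rad/s

About the axle the impulsive forces during the collision are internal, so angular momentum about that axis is conserved.
I_p = (2.48)(0.303)² = 0.2277 kg·m². Taking the sense of the wad of gum's angular momentum as positive, L_{wad} = m v R = (0.0234)(12.6)(0.303) = 0.08934 kg·m²/s.
L_i = +I_p ω_p + m v R = +(0.2277)(7.15) + 0.08934 = 1.717 kg·m²/s.
After sticking, I_f = I_p + m R² = 0.2277 + (0.0234)(0.303)² = 0.2298 kg·m².
ω_f = L_i / I_f = 1.717 / 0.2298 = 7.472 rad/s.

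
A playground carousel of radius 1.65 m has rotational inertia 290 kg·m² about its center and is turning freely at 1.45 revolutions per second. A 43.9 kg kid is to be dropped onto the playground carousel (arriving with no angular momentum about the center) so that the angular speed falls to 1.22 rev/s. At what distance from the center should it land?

No external torque acts about the center; L_before = L_after.
I_p ω_i = (I_p + m r²) ω_f ⇒ m r² = I_p(ω_i/ω_f − 1) = 290.0(1.45/1.22 − 1) = 54.67 kg·m².
r = √(54.67/43.9) = 1.116 m.

r ≈ 1.12 m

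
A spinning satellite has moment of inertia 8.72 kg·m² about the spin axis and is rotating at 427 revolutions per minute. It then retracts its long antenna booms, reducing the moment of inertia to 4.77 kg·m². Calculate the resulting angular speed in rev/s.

With no external torque about the axis, L is conserved: I₁ω₁ = I₂ω₂.
ω₂ = I₁ω₁ / I₂ = (8.720)(427 rpm) / (4.770) = 780.6 rpm = 13.01 rev/s.

ω₂ ≈ 13.0 rev/s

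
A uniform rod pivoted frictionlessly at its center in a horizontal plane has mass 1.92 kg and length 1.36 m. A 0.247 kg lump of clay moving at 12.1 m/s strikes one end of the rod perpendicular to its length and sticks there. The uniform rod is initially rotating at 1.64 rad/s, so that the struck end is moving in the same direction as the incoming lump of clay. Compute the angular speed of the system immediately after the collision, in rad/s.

|ω_f| ≈ 6.14 rad/s

About the pivot the impulsive forces during the collision are internal, so angular momentum about that axis is conserved.
I_p = (1/12)(1.92)(1.36)² = 0.2959 kg·m². Taking the sense of the lump of clay's angular momentum as positive, L_{lump} = m v R = (0.247)(12.1)(1.36/2) = 2.032 kg·m²/s.
L_i = +I_p ω_p + m v R = +(0.2959)(1.64) + 2.032 = 2.518 kg·m²/s.
After sticking, I_f = I_p + m R² = 0.2959 + (0.247)(1.36/2)² = 0.4101 kg·m².
ω_f = L_i / I_f = 2.518 / 0.4101 = 6.138 rad/s.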